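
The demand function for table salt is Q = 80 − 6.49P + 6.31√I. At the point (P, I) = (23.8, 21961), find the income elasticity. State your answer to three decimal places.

At P = 23.8, I = 21961: Q = 860.632.
Holding P constant, ∂Q/∂I = 6.31/(2√I) = 0.0212899.
η_I = (∂Q/∂I)·(I/Q) = 0.0212899 × (21961/860.632) = 0.543.

0.543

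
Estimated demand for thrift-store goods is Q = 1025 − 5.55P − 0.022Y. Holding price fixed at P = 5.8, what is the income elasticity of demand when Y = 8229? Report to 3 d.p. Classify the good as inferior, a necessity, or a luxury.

At P = 5.8, Y = 8229: Q = 811.772.
Holding P constant, ∂Q/∂Y = −0.022.
η_Y = (∂Q/∂Y)·(Y/Q) = -0.022 × (8229/811.772) = -0.223.
Since η < 0, this is an inferior good.

-0.223 (inferior good)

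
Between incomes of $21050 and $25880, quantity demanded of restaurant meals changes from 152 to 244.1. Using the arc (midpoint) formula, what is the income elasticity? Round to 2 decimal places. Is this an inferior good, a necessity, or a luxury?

2.26 (luxury)

ΔQ = 244.1 − 152 = 92.1; midpoint Q̄ = (152 + 244.1)/2 = 198.05.
ΔI = 25880 − 21050 = 4830; midpoint Ī = (21050 + 25880)/2 = 23465.
η = (ΔQ/Q̄) ÷ (ΔI/Ī) = (92.1/198.05) ÷ (4830/23465) = 2.26.
η > 1 ⇒ luxury.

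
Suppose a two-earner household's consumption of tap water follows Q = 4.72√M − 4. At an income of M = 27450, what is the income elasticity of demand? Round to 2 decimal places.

At M = 27450: Q = 778.012.
dQ/dM = 4.72/(2√M) = 0.0142443 at this income.
η = (dQ/dM)·(M/Q) = 0.0142443 × (27450/778.012) = 0.50.

0.50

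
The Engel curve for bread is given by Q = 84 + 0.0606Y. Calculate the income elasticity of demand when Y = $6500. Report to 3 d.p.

At Y = 6500: Q = 477.900.
dQ/dY = 0.0606.
η = (dQ/dY)·(Y/Q) = 0.0606 × (6500/477.900) = 0.824.

0.824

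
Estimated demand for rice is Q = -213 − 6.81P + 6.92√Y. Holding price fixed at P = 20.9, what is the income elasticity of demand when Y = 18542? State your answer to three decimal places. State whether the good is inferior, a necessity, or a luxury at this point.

0.803 (necessity)

At P = 20.9, Y = 18542: Q = 586.961.
Holding P constant, ∂Q/∂Y = 6.92/(2√Y) = 0.0254096.
η_Y = (∂Q/∂Y)·(Y/Q) = 0.0254096 × (18542/586.961) = 0.803.
Since 0 < η < 1, this is a necessity.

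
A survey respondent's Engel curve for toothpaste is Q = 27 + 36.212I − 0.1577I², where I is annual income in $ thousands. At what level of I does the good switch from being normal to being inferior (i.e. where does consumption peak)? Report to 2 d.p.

dQ/dI = 36.212 − 0.3154I.
The good is inferior where dQ/dI < 0. Setting dQ/dI = 0 gives I = 36.212 / 0.3154 = 114.81.

114.81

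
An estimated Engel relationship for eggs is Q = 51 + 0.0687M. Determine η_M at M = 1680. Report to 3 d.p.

0.694

At M = 1680: Q = 166.416.
dQ/dM = 0.0687.
η = (dQ/dM)·(M/Q) = 0.0687 × (1680/166.416) = 0.694.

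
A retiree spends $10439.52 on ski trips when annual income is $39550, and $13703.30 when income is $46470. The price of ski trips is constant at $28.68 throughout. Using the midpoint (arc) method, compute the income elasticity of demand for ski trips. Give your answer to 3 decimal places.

With a constant price, Q₁ = 10439.52/28.68 = 364.000 and Q₂ = 13703.30/28.68 = 477.800 (equivalently, work directly with expenditure since P cancels).
Midpoint %ΔQ = (13703.30 − 10439.52)/12071.41 = 0.27037; midpoint %ΔI = (46470 − 39550)/43010 = 0.16089.
η = 0.27037 / 0.16089 = 1.680.

1.680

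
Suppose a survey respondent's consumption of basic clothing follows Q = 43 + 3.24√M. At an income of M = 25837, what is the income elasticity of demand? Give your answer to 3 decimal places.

0.462

At M = 25837: Q = 563.794.
dQ/dM = 3.24/(2√M) = 0.0100785 at this income.
η = (dQ/dM)·(M/Q) = 0.0100785 × (25837/563.794) = 0.462.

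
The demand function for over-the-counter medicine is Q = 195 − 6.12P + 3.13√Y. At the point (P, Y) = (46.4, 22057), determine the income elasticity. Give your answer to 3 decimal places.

At P = 46.4, Y = 22057: Q = 375.887.
Holding P constant, ∂Q/∂Y = 3.13/(2√Y) = 0.0105376.
η_Y = (∂Q/∂Y)·(Y/Q) = 0.0105376 × (22057/375.887) = 0.618.

0.618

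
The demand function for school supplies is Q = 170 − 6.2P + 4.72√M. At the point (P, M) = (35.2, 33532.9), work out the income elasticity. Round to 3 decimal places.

At P = 35.2, M = 33532.9: Q = 816.086.
Holding P constant, ∂Q/∂M = 4.72/(2√M) = 0.0128877.
η_M = (∂Q/∂M)·(M/Q) = 0.0128877 × (33532.9/816.086) = 0.530.

0.530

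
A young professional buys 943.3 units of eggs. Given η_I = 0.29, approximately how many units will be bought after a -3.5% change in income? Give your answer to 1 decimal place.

%ΔQ ≈ η × %ΔI = 0.29 × (-3.5%) = -1.015%.
New Q ≈ 943.3 × (1 − 0.01015) = 933.7.

933.7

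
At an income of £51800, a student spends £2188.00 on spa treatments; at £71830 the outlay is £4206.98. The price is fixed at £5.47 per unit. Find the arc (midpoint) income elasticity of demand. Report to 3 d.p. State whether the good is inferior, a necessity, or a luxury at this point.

1.949 (luxury)

With a constant price, Q₁ = 2188.00/5.47 = 400.000 and Q₂ = 4206.98/5.47 = 769.101 (equivalently, work directly with expenditure since P cancels).
Midpoint %ΔQ = (4206.98 − 2188.00)/3197.49 = 0.63143; midpoint %ΔI = (71830 − 51800)/61815 = 0.32403.
η = 0.63143 / 0.32403 = 1.949.
η > 1 ⇒ luxury.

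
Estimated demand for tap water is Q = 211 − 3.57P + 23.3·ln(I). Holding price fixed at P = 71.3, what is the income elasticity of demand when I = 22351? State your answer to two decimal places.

At P = 71.3, I = 22351: Q = 189.800.
Holding P constant, ∂Q/∂I = 23.3/I = 0.00104246.
η_I = (∂Q/∂I)·(I/Q) = 0.00104246 × (22351/189.800) = 0.12.

0.12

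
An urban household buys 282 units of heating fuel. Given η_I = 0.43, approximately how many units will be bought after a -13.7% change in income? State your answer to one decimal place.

265.4

%ΔQ ≈ η × %ΔI = 0.43 × (-13.7%) = -5.891%.
New Q ≈ 282 × (1 − 0.05891) = 265.4.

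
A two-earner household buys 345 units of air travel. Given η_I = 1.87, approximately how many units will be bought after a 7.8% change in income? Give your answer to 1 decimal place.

395.3

%ΔQ ≈ η × %ΔI = 1.87 × 7.8% = 14.586%.
New Q ≈ 345 × (1 + 0.14586) = 395.3.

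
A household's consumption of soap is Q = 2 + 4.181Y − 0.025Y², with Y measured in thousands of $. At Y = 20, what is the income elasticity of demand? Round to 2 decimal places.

At Y = 20: Q = 75.6200.
dQ/dY = 4.181 − 0.05Y = 3.18100.
η = (dQ/dY)·(Y/Q) = 3.18100 × (20/75.6200) = 0.84.

0.84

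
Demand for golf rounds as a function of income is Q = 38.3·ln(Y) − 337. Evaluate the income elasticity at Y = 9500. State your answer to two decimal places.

At Y = 9500: Q = 13.792.
dQ/dY = 38.3/Y = 0.00403158 at this income.
η = (dQ/dY)·(Y/Q) = 0.00403158 × (9500/13.792) = 2.78.

2.78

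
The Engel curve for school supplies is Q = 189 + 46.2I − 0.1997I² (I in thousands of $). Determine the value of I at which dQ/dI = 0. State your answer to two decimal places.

115.67

dQ/dI = 46.2 − 0.3994I.
The good is inferior where dQ/dI < 0. Setting dQ/dI = 0 gives I = 46.2 / 0.3994 = 115.67.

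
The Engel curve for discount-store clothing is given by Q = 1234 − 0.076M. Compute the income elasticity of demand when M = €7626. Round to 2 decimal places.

-0.89

At M = 7626: Q = 654.424.
dQ/dM = −0.076.
η = (dQ/dM)·(M/Q) = -0.076 × (7626/654.424) = -0.89.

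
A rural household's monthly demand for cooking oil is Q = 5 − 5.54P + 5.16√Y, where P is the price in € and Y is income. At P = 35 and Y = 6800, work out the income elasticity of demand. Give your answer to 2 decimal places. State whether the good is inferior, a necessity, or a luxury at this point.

At P = 35, Y = 6800: Q = 236.605.
Holding P constant, ∂Q/∂Y = 5.16/(2√Y) = 0.0312871.
η_Y = (∂Q/∂Y)·(Y/Q) = 0.0312871 × (6800/236.605) = 0.90.
Since 0 < η < 1, this is a necessity.

0.90 (necessity)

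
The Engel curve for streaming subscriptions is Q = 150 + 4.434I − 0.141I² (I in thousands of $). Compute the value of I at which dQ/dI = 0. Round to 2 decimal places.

dQ/dI = 4.434 − 0.282I.
The good is inferior where dQ/dI < 0. Setting dQ/dI = 0 gives I = 4.434 / 0.282 = 15.72.

15.72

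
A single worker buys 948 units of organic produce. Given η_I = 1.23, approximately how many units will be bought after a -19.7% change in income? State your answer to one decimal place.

718.3

%ΔQ ≈ η × %ΔI = 1.23 × (-19.7%) = -24.231%.
New Q ≈ 948 × (1 − 0.24231) = 718.3.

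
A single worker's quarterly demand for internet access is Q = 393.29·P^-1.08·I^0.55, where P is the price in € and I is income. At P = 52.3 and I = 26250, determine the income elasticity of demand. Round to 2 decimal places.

For a multiplicative demand Q = A·P^α·I^β, the income elasticity is β everywhere.
Here β = 0.55, so η = 0.55.

0.55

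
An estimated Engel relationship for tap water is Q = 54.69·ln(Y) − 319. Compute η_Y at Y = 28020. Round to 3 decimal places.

0.227

At Y = 28020: Q = 241.062.
dQ/dY = 54.69/Y = 0.00195182 at this income.
η = (dQ/dY)·(Y/Q) = 0.00195182 × (28020/241.062) = 0.227.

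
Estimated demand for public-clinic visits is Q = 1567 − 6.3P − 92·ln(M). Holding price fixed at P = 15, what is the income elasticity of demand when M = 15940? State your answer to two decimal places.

-0.16

At P = 15, M = 15940: Q = 582.254.
Holding P constant, ∂Q/∂M = -92/M = -0.00577164.
η_M = (∂Q/∂M)·(M/Q) = -0.00577164 × (15940/582.254) = -0.16.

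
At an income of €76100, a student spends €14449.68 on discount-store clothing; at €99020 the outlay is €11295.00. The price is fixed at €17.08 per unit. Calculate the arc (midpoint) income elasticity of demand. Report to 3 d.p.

With a constant price, Q₁ = 14449.68/17.08 = 846.000 and Q₂ = 11295.00/17.08 = 661.300 (equivalently, work directly with expenditure since P cancels).
Midpoint %ΔQ = (11295.00 − 14449.68)/12872.34 = -0.24507; midpoint %ΔI = (99020 − 76100)/87560 = 0.26176.
η = -0.24507 / 0.26176 = -0.936.

-0.936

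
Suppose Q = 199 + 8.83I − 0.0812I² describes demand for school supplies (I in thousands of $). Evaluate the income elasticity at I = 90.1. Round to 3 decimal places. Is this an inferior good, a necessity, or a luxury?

-1.559 (inferior good)

At I = 90.1: Q = 335.4006.
dQ/dI = 8.83 − 0.1624I = -5.80224.
η = (dQ/dI)·(I/Q) = -5.80224 × (90.1/335.4006) = -1.559.
η < 0 ⇒ inferior good.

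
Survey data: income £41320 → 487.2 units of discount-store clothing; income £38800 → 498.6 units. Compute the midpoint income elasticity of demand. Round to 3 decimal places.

ΔQ = 498.6 − 487.2 = 11.4; midpoint Q̄ = (487.2 + 498.6)/2 = 492.9.
ΔI = 38800 − 41320 = -2520; midpoint Ī = (41320 + 38800)/2 = 40060.
η = (ΔQ/Q̄) ÷ (ΔI/Ī) = (11.4/492.9) ÷ (-2520/40060) = -0.368.

-0.368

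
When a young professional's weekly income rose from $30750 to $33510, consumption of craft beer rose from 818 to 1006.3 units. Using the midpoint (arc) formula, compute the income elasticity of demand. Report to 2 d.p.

ΔQ = 1006.3 − 818 = 188.3; midpoint Q̄ = (818 + 1006.3)/2 = 912.15.
ΔI = 33510 − 30750 = 2760; midpoint Ī = (30750 + 33510)/2 = 32130.
η = (ΔQ/Q̄) ÷ (ΔI/Ī) = (188.3/912.15) ÷ (2760/32130) = 2.40.

2.40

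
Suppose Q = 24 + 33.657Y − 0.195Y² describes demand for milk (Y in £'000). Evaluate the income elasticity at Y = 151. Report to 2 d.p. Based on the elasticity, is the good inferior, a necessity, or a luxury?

-5.77 (inferior good)

At Y = 151: Q = 660.0120.
dQ/dY = 33.657 − 0.39Y = -25.23300.
η = (dQ/dY)·(Y/Q) = -25.23300 × (151/660.0120) = -5.77.
η < 0 ⇒ inferior good.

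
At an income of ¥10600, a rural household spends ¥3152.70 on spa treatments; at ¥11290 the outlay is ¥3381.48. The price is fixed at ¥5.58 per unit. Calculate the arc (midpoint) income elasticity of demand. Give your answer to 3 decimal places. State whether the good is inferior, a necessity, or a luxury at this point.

1.111 (luxury)

With a constant price, Q₁ = 3152.70/5.58 = 565.000 and Q₂ = 3381.48/5.58 = 606.000 (equivalently, work directly with expenditure since P cancels).
Midpoint %ΔQ = (3381.48 − 3152.70)/3267.09 = 0.07003; midpoint %ΔI = (11290 − 10600)/10945 = 0.06304.
η = 0.07003 / 0.06304 = 1.111.
η > 1 ⇒ luxury.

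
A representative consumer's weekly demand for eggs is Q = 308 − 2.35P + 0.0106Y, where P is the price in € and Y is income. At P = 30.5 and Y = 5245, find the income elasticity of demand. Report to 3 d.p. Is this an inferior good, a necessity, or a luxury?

0.190 (necessity)

At P = 30.5, Y = 5245: Q = 291.922.
Holding P constant, ∂Q/∂Y = 0.0106.
η_Y = (∂Q/∂Y)·(Y/Q) = 0.0106 × (5245/291.922) = 0.190.
Since 0 < η < 1, this is a necessity.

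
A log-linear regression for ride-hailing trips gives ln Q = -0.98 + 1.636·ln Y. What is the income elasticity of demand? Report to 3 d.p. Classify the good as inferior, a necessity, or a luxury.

In a log-linear demand, the coefficient on ln Y is the income elasticity.
So η = 1.636.
η > 1 ⇒ luxury.

1.636 (luxury)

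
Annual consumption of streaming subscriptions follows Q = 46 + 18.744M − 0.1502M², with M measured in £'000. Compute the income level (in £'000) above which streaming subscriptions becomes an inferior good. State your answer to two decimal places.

dQ/dM = 18.744 − 0.3004M.
The good is inferior where dQ/dM < 0. Setting dQ/dM = 0 gives M = 18.744 / 0.3004 = 62.40.

62.40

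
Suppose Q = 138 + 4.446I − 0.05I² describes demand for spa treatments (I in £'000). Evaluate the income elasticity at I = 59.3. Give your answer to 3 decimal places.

-0.390

At I = 59.3: Q = 225.8233.
dQ/dI = 4.446 − 0.1I = -1.48400.
η = (dQ/dI)·(I/Q) = -1.48400 × (59.3/225.8233) = -0.390.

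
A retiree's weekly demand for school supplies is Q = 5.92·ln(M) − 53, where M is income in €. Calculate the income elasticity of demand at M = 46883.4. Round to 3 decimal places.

0.555

At M = 46883.4: Q = 10.672.
dQ/dM = 5.92/M = 0.000126271 at this income.
η = (dQ/dM)·(M/Q) = 0.000126271 × (46883.4/10.672) = 0.555.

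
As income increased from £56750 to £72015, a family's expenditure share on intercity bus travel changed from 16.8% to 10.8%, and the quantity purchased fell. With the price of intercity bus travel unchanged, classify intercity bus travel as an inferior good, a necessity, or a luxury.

Quantity demanded falls as income rises, so η < 0.

inferior good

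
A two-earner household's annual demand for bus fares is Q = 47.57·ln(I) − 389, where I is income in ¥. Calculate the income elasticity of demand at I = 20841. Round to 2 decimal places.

At I = 20841: Q = 84.068.
dQ/dI = 47.57/I = 0.00228252 at this income.
η = (dQ/dI)·(I/Q) = 0.00228252 × (20841/84.068) = 0.57.

0.57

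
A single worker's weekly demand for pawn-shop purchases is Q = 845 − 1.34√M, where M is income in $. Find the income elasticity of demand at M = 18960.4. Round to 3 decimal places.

At M = 18960.4: Q = 660.486.
dQ/dM = -1.34/(2√M) = -0.00486576 at this income.
η = (dQ/dM)·(M/Q) = -0.00486576 × (18960.4/660.486) = -0.140.

-0.140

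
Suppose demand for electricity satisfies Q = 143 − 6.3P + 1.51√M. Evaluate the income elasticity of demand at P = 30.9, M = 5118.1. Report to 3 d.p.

At P = 30.9, M = 5118.1: Q = 56.357.
Holding P constant, ∂Q/∂M = 1.51/(2√M) = 0.0105534.
η_M = (∂Q/∂M)·(M/Q) = 0.0105534 × (5118.1/56.357) = 0.958.

0.958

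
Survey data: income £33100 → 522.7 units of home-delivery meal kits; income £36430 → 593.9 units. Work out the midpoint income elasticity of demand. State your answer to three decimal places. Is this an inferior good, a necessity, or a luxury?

1.331 (luxury)

ΔQ = 593.9 − 522.7 = 71.2; midpoint Q̄ = (522.7 + 593.9)/2 = 558.3.
ΔI = 36430 − 33100 = 3330; midpoint Ī = (33100 + 36430)/2 = 34765.
η = (ΔQ/Q̄) ÷ (ΔI/Ī) = (71.2/558.3) ÷ (3330/34765) = 1.331.
η > 1 ⇒ luxury.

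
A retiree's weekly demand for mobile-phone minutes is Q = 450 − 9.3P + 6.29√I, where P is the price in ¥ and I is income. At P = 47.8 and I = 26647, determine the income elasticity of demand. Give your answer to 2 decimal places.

0.50

At P = 47.8, I = 26647: Q = 1032.234.
Holding P constant, ∂Q/∂I = 6.29/(2√I) = 0.0192662.
η_I = (∂Q/∂I)·(I/Q) = 0.0192662 × (26647/1032.234) = 0.50.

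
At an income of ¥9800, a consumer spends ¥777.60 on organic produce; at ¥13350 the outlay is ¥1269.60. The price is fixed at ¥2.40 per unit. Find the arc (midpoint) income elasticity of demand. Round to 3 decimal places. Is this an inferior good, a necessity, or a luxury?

1.567 (luxury)

With a constant price, Q₁ = 777.60/2.40 = 324.000 and Q₂ = 1269.60/2.40 = 529.000 (equivalently, work directly with expenditure since P cancels).
Midpoint %ΔQ = (1269.60 − 777.60)/1023.60 = 0.48066; midpoint %ΔI = (13350 − 9800)/11575 = 0.30670.
η = 0.48066 / 0.30670 = 1.567.
η > 1 ⇒ luxury.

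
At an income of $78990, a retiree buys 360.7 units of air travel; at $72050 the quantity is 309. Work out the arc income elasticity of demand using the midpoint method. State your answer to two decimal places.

1.68

ΔQ = 309 − 360.7 = -51.7; midpoint Q̄ = (360.7 + 309)/2 = 334.85.
ΔI = 72050 − 78990 = -6940; midpoint Ī = (78990 + 72050)/2 = 75520.
η = (ΔQ/Q̄) ÷ (ΔI/Ī) = (-51.7/334.85) ÷ (-6940/75520) = 1.68.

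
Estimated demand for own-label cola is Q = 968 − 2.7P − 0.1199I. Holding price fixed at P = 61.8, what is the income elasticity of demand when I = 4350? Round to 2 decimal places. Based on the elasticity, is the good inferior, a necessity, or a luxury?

-1.87 (inferior good)

At P = 61.8, I = 4350: Q = 279.575.
Holding P constant, ∂Q/∂I = −0.1199.
η_I = (∂Q/∂I)·(I/Q) = -0.1199 × (4350/279.575) = -1.87.
Since η < 0, this is an inferior good.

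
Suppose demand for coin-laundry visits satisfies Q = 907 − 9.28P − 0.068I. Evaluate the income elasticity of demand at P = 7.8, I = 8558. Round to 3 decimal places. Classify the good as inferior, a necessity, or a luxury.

-2.303 (inferior good)

At P = 7.8, I = 8558: Q = 252.672.
Holding P constant, ∂Q/∂I = −0.068.
η_I = (∂Q/∂I)·(I/Q) = -0.068 × (8558/252.672) = -2.303.
Since η < 0, this is an inferior good.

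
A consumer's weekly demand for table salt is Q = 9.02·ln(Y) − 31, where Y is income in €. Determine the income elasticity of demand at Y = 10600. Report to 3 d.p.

At Y = 10600: Q = 52.603.
dQ/dY = 9.02/Y = 0.000850943 at this income.
η = (dQ/dY)·(Y/Q) = 0.000850943 × (10600/52.603) = 0.171.

0.171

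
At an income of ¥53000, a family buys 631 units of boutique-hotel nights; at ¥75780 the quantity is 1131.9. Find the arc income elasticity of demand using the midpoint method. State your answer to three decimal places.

ΔQ = 1131.9 − 631 = 500.9; midpoint Q̄ = (631 + 1131.9)/2 = 881.45.
ΔI = 75780 − 53000 = 22780; midpoint Ī = (53000 + 75780)/2 = 64390.
η = (ΔQ/Q̄) ÷ (ΔI/Ī) = (500.9/881.45) ÷ (22780/64390) = 1.606.

1.606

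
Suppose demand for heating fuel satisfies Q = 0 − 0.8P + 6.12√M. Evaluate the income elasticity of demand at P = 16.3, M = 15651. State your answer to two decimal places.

At P = 16.3, M = 15651: Q = 752.596.
Holding P constant, ∂Q/∂M = 6.12/(2√M) = 0.0244597.
η_M = (∂Q/∂M)·(M/Q) = 0.0244597 × (15651/752.596) = 0.51.

0.51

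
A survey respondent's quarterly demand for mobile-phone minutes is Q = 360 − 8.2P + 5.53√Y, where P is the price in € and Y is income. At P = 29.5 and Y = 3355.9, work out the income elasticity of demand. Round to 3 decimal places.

0.365

At P = 29.5, Y = 3355.9: Q = 438.454.
Holding P constant, ∂Q/∂Y = 5.53/(2√Y) = 0.0477299.
η_Y = (∂Q/∂Y)·(Y/Q) = 0.0477299 × (3355.9/438.454) = 0.365.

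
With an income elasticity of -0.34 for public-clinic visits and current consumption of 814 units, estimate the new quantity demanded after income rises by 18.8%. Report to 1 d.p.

%ΔQ ≈ η × %ΔI = -0.34 × 18.8% = -6.392%.
New Q ≈ 814 × (1 − 0.06392) = 762.0.

762.0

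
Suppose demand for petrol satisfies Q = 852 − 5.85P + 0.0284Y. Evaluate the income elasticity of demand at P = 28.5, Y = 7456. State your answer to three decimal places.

At P = 28.5, Y = 7456: Q = 897.025.
Holding P constant, ∂Q/∂Y = 0.0284.
η_Y = (∂Q/∂Y)·(Y/Q) = 0.0284 × (7456/897.025) = 0.236.

0.236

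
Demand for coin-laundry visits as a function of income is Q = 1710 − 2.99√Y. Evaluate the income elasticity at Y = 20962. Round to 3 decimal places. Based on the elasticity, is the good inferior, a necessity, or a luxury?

At Y = 20962: Q = 1277.100.
dQ/dY = -2.99/(2√Y) = -0.0103258 at this income.
η = (dQ/dY)·(Y/Q) = -0.0103258 × (20962/1277.100) = -0.169.
Since η < 0, the good is an inferior good.

-0.169 (inferior good)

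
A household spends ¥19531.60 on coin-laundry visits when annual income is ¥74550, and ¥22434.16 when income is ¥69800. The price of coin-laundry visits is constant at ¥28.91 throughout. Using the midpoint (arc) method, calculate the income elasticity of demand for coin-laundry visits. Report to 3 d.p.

With a constant price, Q₁ = 19531.60/28.91 = 675.600 and Q₂ = 22434.16/28.91 = 776.000 (equivalently, work directly with expenditure since P cancels).
Midpoint %ΔQ = (22434.16 − 19531.60)/20982.88 = 0.13833; midpoint %ΔI = (69800 − 74550)/72175 = -0.06581.
η = 0.13833 / -0.06581 = -2.102.

-2.102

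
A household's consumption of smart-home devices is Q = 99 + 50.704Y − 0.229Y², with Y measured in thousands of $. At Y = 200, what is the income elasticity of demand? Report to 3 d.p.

At Y = 200: Q = 1079.8000.
dQ/dY = 50.704 − 0.458Y = -40.89600.
η = (dQ/dY)·(Y/Q) = -40.89600 × (200/1079.8000) = -7.575.

-7.575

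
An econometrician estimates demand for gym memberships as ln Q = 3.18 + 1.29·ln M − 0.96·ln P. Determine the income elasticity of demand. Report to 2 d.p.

1.29

In a log-linear demand, the coefficient on ln M is the income elasticity.
So η = 1.29.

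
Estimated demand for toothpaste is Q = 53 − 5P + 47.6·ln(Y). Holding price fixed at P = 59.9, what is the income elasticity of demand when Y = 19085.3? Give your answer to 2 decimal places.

At P = 59.9, Y = 19085.3: Q = 222.678.
Holding P constant, ∂Q/∂Y = 47.6/Y = 0.00249407.
η_Y = (∂Q/∂Y)·(Y/Q) = 0.00249407 × (19085.3/222.678) = 0.21.

0.21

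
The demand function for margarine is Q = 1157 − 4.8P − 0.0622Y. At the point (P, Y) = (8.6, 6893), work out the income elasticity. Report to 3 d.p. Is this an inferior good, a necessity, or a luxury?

At P = 8.6, Y = 6893: Q = 686.975.
Holding P constant, ∂Q/∂Y = −0.0622.
η_Y = (∂Q/∂Y)·(Y/Q) = -0.0622 × (6893/686.975) = -0.624.
Since η < 0, this is an inferior good.

-0.624 (inferior good)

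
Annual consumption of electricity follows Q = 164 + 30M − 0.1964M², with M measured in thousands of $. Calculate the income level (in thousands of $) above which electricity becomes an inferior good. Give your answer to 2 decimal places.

76.37

dQ/dM = 30 − 0.3928M.
The good is inferior where dQ/dM < 0. Setting dQ/dM = 0 gives M = 30 / 0.3928 = 76.37.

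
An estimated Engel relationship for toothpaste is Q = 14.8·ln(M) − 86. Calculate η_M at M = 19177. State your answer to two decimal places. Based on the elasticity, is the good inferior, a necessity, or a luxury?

0.25 (necessity)

At M = 19177: Q = 59.950.
dQ/dM = 14.8/M = 0.000771758 at this income.
η = (dQ/dM)·(M/Q) = 0.000771758 × (19177/59.950) = 0.25.
Since 0 < η < 1, the good is a necessity.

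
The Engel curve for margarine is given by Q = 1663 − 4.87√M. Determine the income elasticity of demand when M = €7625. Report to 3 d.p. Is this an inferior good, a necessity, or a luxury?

-0.172 (inferior good)

At M = 7625: Q = 1237.746.
dQ/dM = -4.87/(2√M) = -0.0278855 at this income.
η = (dQ/dM)·(M/Q) = -0.0278855 × (7625/1237.746) = -0.172.
Since η < 0, the good is an inferior good.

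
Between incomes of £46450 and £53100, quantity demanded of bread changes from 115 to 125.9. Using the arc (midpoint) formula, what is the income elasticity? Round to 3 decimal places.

ΔQ = 125.9 − 115 = 10.9; midpoint Q̄ = (115 + 125.9)/2 = 120.45.
ΔI = 53100 − 46450 = 6650; midpoint Ī = (46450 + 53100)/2 = 49775.
η = (ΔQ/Q̄) ÷ (ΔI/Ī) = (10.9/120.45) ÷ (6650/49775) = 0.677.

0.677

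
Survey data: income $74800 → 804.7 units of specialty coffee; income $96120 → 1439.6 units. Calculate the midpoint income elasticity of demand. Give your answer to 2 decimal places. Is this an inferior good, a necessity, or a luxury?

ΔQ = 1439.6 − 804.7 = 634.9; midpoint Q̄ = (804.7 + 1439.6)/2 = 1122.15.
ΔI = 96120 − 74800 = 21320; midpoint Ī = (74800 + 96120)/2 = 85460.
η = (ΔQ/Q̄) ÷ (ΔI/Ī) = (634.9/1122.15) ÷ (21320/85460) = 2.27.
η > 1 ⇒ luxury.

2.27 (luxury)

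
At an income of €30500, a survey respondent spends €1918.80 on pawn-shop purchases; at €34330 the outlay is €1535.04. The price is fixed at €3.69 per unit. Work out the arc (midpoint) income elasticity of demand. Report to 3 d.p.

-1.881

With a constant price, Q₁ = 1918.80/3.69 = 520.000 and Q₂ = 1535.04/3.69 = 416.000 (equivalently, work directly with expenditure since P cancels).
Midpoint %ΔQ = (1535.04 − 1918.80)/1726.92 = -0.22222; midpoint %ΔI = (34330 − 30500)/32415 = 0.11816.
η = -0.22222 / 0.11816 = -1.881.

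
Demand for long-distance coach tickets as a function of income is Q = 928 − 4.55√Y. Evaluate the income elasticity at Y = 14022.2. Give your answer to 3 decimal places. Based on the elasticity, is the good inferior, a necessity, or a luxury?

-0.692 (inferior good)

At Y = 14022.2: Q = 389.210.
dQ/dY = -4.55/(2√Y) = -0.019212 at this income.
η = (dQ/dY)·(Y/Q) = -0.019212 × (14022.2/389.210) = -0.692.
Since η < 0, the good is an inferior good.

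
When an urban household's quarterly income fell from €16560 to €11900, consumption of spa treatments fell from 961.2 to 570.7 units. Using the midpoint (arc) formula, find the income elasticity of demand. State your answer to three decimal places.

ΔQ = 570.7 − 961.2 = -390.5; midpoint Q̄ = (961.2 + 570.7)/2 = 765.95.
ΔI = 11900 − 16560 = -4660; midpoint Ī = (16560 + 11900)/2 = 14230.
η = (ΔQ/Q̄) ÷ (ΔI/Ī) = (-390.5/765.95) ÷ (-4660/14230) = 1.557.

1.557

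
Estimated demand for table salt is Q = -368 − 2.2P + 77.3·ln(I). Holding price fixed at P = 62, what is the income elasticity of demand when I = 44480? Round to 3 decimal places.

At P = 62, I = 44480: Q = 322.926.
Holding P constant, ∂Q/∂I = 77.3/I = 0.00173786.
η_I = (∂Q/∂I)·(I/Q) = 0.00173786 × (44480/322.926) = 0.239.

0.239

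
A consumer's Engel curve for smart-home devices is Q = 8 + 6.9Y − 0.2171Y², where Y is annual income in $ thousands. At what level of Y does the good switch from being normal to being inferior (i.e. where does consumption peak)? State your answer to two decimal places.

15.89

dQ/dY = 6.9 − 0.4342Y.
The good is inferior where dQ/dY < 0. Setting dQ/dY = 0 gives Y = 6.9 / 0.4342 = 15.89.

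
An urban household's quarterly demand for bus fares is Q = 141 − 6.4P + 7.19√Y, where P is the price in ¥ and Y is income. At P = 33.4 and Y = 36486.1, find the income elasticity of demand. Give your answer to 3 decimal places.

At P = 33.4, Y = 36486.1: Q = 1300.626.
Holding P constant, ∂Q/∂Y = 7.19/(2√Y) = 0.0188207.
η_Y = (∂Q/∂Y)·(Y/Q) = 0.0188207 × (36486.1/1300.626) = 0.528.

0.528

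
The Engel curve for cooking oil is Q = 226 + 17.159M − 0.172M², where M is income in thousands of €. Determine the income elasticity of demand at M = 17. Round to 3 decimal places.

At M = 17: Q = 467.9950.
dQ/dM = 17.159 − 0.344M = 11.31100.
η = (dQ/dM)·(M/Q) = 11.31100 × (17/467.9950) = 0.411.

0.411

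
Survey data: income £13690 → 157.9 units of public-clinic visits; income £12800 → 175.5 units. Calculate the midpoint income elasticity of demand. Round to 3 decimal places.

ΔQ = 175.5 − 157.9 = 17.6; midpoint Q̄ = (157.9 + 175.5)/2 = 166.7.
ΔI = 12800 − 13690 = -890; midpoint Ī = (13690 + 12800)/2 = 13245.
η = (ΔQ/Q̄) ÷ (ΔI/Ī) = (17.6/166.7) ÷ (-890/13245) = -1.571.

-1.571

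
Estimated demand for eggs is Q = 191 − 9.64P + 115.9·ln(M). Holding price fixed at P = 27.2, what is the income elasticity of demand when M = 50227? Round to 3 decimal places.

0.098

At P = 27.2, M = 50227: Q = 1183.329.
Holding P constant, ∂Q/∂M = 115.9/M = 0.00230752.
η_M = (∂Q/∂M)·(M/Q) = 0.00230752 × (50227/1183.329) = 0.098.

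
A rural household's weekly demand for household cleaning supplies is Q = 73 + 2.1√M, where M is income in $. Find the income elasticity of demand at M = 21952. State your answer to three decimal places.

0.405

At M = 21952: Q = 384.140.
dQ/dM = 2.1/(2√M) = 0.00708683 at this income.
η = (dQ/dM)·(M/Q) = 0.00708683 × (21952/384.140) = 0.405.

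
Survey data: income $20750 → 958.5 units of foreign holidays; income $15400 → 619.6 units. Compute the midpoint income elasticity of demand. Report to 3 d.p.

ΔQ = 619.6 − 958.5 = -338.9; midpoint Q̄ = (958.5 + 619.6)/2 = 789.05.
ΔI = 15400 − 20750 = -5350; midpoint Ī = (20750 + 15400)/2 = 18075.
η = (ΔQ/Q̄) ÷ (ΔI/Ī) = (-338.9/789.05) ÷ (-5350/18075) = 1.451.

1.451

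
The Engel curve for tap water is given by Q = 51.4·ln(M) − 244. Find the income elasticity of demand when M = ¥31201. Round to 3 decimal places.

At M = 31201: Q = 287.898.
dQ/dM = 51.4/M = 0.00164738 at this income.
η = (dQ/dM)·(M/Q) = 0.00164738 × (31201/287.898) = 0.179.

0.179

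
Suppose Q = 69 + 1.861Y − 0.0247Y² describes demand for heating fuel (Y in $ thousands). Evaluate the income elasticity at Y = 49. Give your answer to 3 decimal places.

-0.272

At Y = 49: Q = 100.8843.
dQ/dY = 1.861 − 0.0494Y = -0.55960.
η = (dQ/dY)·(Y/Q) = -0.55960 × (49/100.8843) = -0.272.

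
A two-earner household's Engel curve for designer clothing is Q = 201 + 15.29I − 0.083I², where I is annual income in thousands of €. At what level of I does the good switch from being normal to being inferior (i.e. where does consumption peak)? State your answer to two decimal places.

92.11

dQ/dI = 15.29 − 0.166I.
The good is inferior where dQ/dI < 0. Setting dQ/dI = 0 gives I = 15.29 / 0.166 = 92.11.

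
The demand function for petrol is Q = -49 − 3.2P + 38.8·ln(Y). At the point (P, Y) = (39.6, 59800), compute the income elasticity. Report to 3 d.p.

At P = 39.6, Y = 59800: Q = 251.032.
Holding P constant, ∂Q/∂Y = 38.8/Y = 0.000648829.
η_Y = (∂Q/∂Y)·(Y/Q) = 0.000648829 × (59800/251.032) = 0.155.

0.155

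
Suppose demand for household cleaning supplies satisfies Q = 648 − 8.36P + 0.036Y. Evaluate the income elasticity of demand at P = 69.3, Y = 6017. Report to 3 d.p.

At P = 69.3, Y = 6017: Q = 285.264.
Holding P constant, ∂Q/∂Y = 0.036.
η_Y = (∂Q/∂Y)·(Y/Q) = 0.036 × (6017/285.264) = 0.759.

0.759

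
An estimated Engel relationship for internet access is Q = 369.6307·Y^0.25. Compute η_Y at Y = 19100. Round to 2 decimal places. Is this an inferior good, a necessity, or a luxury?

For Q = A·Y^β the income elasticity is constant and equal to β.
Here β = 0.25, so η = 0.25.
Since 0 < η < 1, the good is a necessity.

0.25 (necessity)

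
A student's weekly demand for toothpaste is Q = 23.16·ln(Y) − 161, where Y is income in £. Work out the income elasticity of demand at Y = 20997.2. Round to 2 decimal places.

At Y = 20997.2: Q = 69.492.
dQ/dY = 23.16/Y = 0.001103 at this income.
η = (dQ/dY)·(Y/Q) = 0.001103 × (20997.2/69.492) = 0.33.

0.33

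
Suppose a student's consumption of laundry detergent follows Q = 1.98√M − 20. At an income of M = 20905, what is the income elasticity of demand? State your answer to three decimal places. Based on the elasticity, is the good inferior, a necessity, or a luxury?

0.538 (necessity)

At M = 20905: Q = 266.280.
dQ/dM = 1.98/(2√M) = 0.00684715 at this income.
η = (dQ/dM)·(M/Q) = 0.00684715 × (20905/266.280) = 0.538.
Since 0 < η < 1, the good is a necessity.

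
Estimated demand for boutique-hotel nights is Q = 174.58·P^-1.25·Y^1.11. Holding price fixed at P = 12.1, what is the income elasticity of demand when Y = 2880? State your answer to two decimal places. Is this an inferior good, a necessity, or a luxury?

1.11 (luxury)

For a multiplicative demand Q = A·P^α·Y^β, the income elasticity is β everywhere.
Here β = 1.11, so η = 1.11.
Since η > 1, this is a luxury.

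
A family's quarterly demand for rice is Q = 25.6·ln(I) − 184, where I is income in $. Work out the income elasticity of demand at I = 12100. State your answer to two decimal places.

0.45

At I = 12100: Q = 56.665.
dQ/dI = 25.6/I = 0.0021157 at this income.
η = (dQ/dI)·(I/Q) = 0.0021157 × (12100/56.665) = 0.45.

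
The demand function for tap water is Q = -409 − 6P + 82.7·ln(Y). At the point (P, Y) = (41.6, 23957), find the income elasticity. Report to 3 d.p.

0.472

At P = 41.6, Y = 23957: Q = 175.348.
Holding P constant, ∂Q/∂Y = 82.7/Y = 0.00345202.
η_Y = (∂Q/∂Y)·(Y/Q) = 0.00345202 × (23957/175.348) = 0.472.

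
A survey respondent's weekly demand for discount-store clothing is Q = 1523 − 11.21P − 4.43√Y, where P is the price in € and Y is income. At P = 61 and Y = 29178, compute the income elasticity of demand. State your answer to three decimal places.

-4.587

At P = 61, Y = 29178: Q = 82.476.
Holding P constant, ∂Q/∂Y = -4.43/(2√Y) = -0.0129672.
η_Y = (∂Q/∂Y)·(Y/Q) = -0.0129672 × (29178/82.476) = -4.587.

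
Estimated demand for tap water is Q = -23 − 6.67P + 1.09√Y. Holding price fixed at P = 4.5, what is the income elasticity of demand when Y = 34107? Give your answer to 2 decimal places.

0.68

At P = 4.5, Y = 34107: Q = 148.287.
Holding P constant, ∂Q/∂Y = 1.09/(2√Y) = 0.00295104.
η_Y = (∂Q/∂Y)·(Y/Q) = 0.00295104 × (34107/148.287) = 0.68.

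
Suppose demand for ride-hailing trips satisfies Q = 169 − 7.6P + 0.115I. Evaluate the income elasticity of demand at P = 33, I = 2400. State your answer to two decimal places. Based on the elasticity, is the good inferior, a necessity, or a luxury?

1.42 (luxury)

At P = 33, I = 2400: Q = 194.200.
Holding P constant, ∂Q/∂I = 0.115.
η_I = (∂Q/∂I)·(I/Q) = 0.115 × (2400/194.200) = 1.42.
Since η > 1, this is a luxury.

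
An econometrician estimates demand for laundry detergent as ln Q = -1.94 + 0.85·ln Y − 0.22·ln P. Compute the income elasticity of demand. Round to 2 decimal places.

0.85

In a log-linear demand, the coefficient on ln Y is the income elasticity.
So η = 0.85.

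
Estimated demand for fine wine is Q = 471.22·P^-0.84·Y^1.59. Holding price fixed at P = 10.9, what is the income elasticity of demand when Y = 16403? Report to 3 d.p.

1.590

For a multiplicative demand Q = A·P^α·Y^β, the income elasticity is β everywhere.
Here β = 1.59, so η = 1.590.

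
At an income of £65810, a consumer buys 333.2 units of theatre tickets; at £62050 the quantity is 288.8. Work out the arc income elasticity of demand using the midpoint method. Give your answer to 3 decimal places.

ΔQ = 288.8 − 333.2 = -44.4; midpoint Q̄ = (333.2 + 288.8)/2 = 311.
ΔI = 62050 − 65810 = -3760; midpoint Ī = (65810 + 62050)/2 = 63930.
η = (ΔQ/Q̄) ÷ (ΔI/Ī) = (-44.4/311) ÷ (-3760/63930) = 2.427.

2.427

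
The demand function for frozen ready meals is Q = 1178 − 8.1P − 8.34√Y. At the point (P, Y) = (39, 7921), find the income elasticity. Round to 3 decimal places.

-3.097

At P = 39, Y = 7921: Q = 119.840.
Holding P constant, ∂Q/∂Y = -8.34/(2√Y) = -0.0468539.
η_Y = (∂Q/∂Y)·(Y/Q) = -0.0468539 × (7921/119.840) = -3.097.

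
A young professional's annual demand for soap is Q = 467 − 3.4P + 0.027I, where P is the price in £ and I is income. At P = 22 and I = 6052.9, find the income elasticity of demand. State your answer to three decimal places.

0.294

At P = 22, I = 6052.9: Q = 555.628.
Holding P constant, ∂Q/∂I = 0.027.
η_I = (∂Q/∂I)·(I/Q) = 0.027 × (6052.9/555.628) = 0.294.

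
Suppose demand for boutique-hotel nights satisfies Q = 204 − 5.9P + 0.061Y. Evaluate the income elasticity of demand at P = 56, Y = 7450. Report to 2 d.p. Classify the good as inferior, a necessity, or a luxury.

1.39 (luxury)

At P = 56, Y = 7450: Q = 328.050.
Holding P constant, ∂Q/∂Y = 0.061.
η_Y = (∂Q/∂Y)·(Y/Q) = 0.061 × (7450/328.050) = 1.39.
Since η > 1, this is a luxury.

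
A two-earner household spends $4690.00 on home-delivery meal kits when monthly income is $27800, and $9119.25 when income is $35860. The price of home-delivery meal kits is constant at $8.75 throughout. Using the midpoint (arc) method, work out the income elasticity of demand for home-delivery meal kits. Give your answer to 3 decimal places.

With a constant price, Q₁ = 4690.00/8.75 = 536.000 and Q₂ = 9119.25/8.75 = 1042.200 (equivalently, work directly with expenditure since P cancels).
Midpoint %ΔQ = (9119.25 − 4690.00)/6904.63 = 0.64149; midpoint %ΔI = (35860 − 27800)/31830 = 0.25322.
η = 0.64149 / 0.25322 = 2.533.

2.533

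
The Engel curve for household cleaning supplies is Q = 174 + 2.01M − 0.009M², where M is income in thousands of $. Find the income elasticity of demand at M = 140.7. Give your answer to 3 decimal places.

At M = 140.7: Q = 278.6386.
dQ/dM = 2.01 − 0.018M = -0.52260.
η = (dQ/dM)·(M/Q) = -0.52260 × (140.7/278.6386) = -0.264.

-0.264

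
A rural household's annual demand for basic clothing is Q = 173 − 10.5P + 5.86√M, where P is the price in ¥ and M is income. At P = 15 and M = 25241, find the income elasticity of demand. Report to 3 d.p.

At P = 15, M = 25241: Q = 946.503.
Holding P constant, ∂Q/∂M = 5.86/(2√M) = 0.0184423.
η_M = (∂Q/∂M)·(M/Q) = 0.0184423 × (25241/946.503) = 0.492.

0.492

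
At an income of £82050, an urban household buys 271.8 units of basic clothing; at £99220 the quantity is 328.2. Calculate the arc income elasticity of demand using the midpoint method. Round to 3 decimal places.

ΔQ = 328.2 − 271.8 = 56.4; midpoint Q̄ = (271.8 + 328.2)/2 = 300.
ΔI = 99220 − 82050 = 17170; midpoint Ī = (82050 + 99220)/2 = 90635.
η = (ΔQ/Q̄) ÷ (ΔI/Ī) = (56.4/300) ÷ (17170/90635) = 0.992.

0.992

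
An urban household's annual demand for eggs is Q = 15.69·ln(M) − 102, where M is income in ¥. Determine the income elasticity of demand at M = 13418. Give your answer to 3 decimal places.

At M = 13418: Q = 47.123.
dQ/dM = 15.69/M = 0.00116932 at this income.
η = (dQ/dM)·(M/Q) = 0.00116932 × (13418/47.123) = 0.333.

0.333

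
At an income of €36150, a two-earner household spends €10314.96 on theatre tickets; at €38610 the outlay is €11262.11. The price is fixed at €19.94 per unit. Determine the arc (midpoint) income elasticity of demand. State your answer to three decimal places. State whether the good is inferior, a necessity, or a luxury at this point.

With a constant price, Q₁ = 10314.96/19.94 = 517.300 and Q₂ = 11262.11/19.94 = 564.800 (equivalently, work directly with expenditure since P cancels).
Midpoint %ΔQ = (11262.11 − 10314.96)/10788.54 = 0.08779; midpoint %ΔI = (38610 − 36150)/37380 = 0.06581.
η = 0.08779 / 0.06581 = 1.334.
η > 1 ⇒ luxury.

1.334 (luxury)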